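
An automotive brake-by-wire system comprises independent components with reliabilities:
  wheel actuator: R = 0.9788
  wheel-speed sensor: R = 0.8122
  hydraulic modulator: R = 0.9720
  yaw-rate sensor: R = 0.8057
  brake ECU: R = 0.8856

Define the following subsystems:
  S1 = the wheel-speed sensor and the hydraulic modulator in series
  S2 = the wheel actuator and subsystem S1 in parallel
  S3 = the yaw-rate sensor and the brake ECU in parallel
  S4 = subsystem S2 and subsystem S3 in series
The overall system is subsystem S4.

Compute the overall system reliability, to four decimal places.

Series (wheel-speed sensor and hydraulic modulator): 0.812200 × 0.972000 = 0.789458
Parallel (wheel actuator and [0.789458]): 1 − (1 − 0.978800)(1 − 0.789458) = 0.995537
Parallel (yaw-rate sensor and brake ECU): 1 − (1 − 0.805700)(1 − 0.885600) = 0.977772
Series ([0.995537] and [0.977772]): 0.995537 × 0.977772 = 0.9734

0.9734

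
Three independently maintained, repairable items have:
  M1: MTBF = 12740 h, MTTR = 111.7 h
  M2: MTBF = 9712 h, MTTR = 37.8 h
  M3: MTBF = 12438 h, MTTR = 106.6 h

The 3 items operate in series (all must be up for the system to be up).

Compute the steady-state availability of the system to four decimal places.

A(M1) = MTBF/(MTBF+MTTR) = 12740/(12740+111.7) = 0.991309
A(M2) = MTBF/(MTBF+MTTR) = 9712/(9712+37.8) = 0.996123
A(M3) = MTBF/(MTBF+MTTR) = 12438/(12438+106.6) = 0.991502
Series availability: 0.991309 × 0.996123 × 0.991502 = 0.9791

0.9791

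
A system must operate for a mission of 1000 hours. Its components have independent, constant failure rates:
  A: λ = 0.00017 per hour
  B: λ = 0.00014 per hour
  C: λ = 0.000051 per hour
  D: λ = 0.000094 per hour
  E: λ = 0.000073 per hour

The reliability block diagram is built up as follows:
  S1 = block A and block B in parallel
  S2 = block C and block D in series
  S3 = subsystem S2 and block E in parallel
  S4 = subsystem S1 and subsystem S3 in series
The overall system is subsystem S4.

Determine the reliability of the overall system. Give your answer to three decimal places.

R(A) = exp(−0.00017 × 1000) = 0.84366
R(B) = exp(−0.00014 × 1000) = 0.86936
R(C) = exp(−0.000051 × 1000) = 0.95028
R(D) = exp(−0.000094 × 1000) = 0.91028
R(E) = exp(−0.000073 × 1000) = 0.92960
Parallel (A and B): 1 − (1 − 0.84366)(1 − 0.86936) = 0.97958
Series (C and D): 0.95028 × 0.91028 = 0.86502
Parallel ([0.86502] and E): 1 − (1 − 0.86502)(1 − 0.92960) = 0.99050
Series ([0.97958] and [0.99050]): 0.97958 × 0.99050 = 0.970

0.970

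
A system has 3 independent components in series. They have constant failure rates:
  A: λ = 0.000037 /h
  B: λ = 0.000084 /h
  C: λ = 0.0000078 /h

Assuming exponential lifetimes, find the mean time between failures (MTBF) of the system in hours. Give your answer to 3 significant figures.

Series of exponential components: λ_sys = Σ λ_i
λ_sys = 0.000037 + 0.000084 + 0.0000078 = 1.2880e-04 /h
MTBF = 1 / λ_sys = 7760 h

7760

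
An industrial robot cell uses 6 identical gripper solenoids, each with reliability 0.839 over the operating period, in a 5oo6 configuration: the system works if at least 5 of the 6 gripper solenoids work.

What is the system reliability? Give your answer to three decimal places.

R = Σ_{i=5}^{6} C(6,i) p^i (1−p)^{6−i} with p = 0.839
C(6,5)·0.839^5·0.161^1 = 0.40159
C(6,6)·0.839^6·0.161^0 = 0.34880
Sum = 0.750

0.750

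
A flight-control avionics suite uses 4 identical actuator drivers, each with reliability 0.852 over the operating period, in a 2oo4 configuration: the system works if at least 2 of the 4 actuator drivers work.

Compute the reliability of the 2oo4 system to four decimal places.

R = Σ_{i=2}^{4} C(4,i) p^i (1−p)^{4−i} with p = 0.852
C(4,2)·0.852^2·0.148^2 = 0.095401
C(4,3)·0.852^3·0.148^1 = 0.366134
C(4,4)·0.852^4·0.148^0 = 0.526937
Sum = 0.9885

0.9885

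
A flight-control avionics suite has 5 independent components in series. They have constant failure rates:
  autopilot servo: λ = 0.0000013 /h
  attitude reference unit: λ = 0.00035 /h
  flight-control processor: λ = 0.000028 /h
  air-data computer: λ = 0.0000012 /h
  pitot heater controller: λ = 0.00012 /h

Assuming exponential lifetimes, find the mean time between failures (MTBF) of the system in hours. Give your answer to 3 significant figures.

2000

Series of exponential components: λ_sys = Σ λ_i
λ_sys = 0.0000013 + 0.00035 + 0.000028 + 0.0000012 + 0.00012 = 5.0050e-04 /h
MTBF = 1 / λ_sys = 2000 h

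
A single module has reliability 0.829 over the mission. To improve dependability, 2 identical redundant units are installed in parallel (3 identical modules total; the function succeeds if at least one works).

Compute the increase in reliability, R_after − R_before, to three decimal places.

0.166

R_before = 0.829
R_after = 1 − (1 − 0.829)^3 = 0.995
ΔR = 0.995 − 0.829 = 0.166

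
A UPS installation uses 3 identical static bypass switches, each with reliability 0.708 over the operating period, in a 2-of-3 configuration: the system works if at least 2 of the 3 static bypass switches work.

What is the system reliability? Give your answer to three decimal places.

0.794

R = Σ_{i=2}^{3} C(3,i) p^i (1−p)^{3−i} with p = 0.708
C(3,2)·0.708^2·0.292^1 = 0.43911
C(3,3)·0.708^3·0.292^0 = 0.35489
Sum = 0.794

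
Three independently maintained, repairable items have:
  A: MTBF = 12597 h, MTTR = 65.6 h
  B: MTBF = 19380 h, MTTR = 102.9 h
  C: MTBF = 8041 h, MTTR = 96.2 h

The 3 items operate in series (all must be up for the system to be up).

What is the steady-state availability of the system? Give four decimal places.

0.9779

A(A) = MTBF/(MTBF+MTTR) = 12597/(12597+65.6) = 0.994819
A(B) = MTBF/(MTBF+MTTR) = 19380/(19380+102.9) = 0.994718
A(C) = MTBF/(MTBF+MTTR) = 8041/(8041+96.2) = 0.988178
Series availability: 0.994819 × 0.994718 × 0.988178 = 0.9779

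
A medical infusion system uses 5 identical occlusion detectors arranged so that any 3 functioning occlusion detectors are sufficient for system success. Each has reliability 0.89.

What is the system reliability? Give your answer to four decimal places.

0.9888

R = Σ_{i=3}^{5} C(5,i) p^i (1−p)^{5−i} with p = 0.89
C(5,3)·0.89^3·0.11^2 = 0.085301
C(5,4)·0.89^4·0.11^1 = 0.345082
C(5,5)·0.89^5·0.11^0 = 0.558406
Sum = 0.9888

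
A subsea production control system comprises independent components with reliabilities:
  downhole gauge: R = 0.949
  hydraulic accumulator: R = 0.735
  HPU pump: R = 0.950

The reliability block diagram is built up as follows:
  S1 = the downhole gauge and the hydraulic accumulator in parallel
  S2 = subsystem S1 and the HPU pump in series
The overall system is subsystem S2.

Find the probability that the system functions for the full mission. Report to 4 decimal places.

0.9372

Parallel (downhole gauge and hydraulic accumulator): 1 − (1 − 0.949000)(1 − 0.735000) = 0.986485
Series ([0.986485] and HPU pump): 0.986485 × 0.950000 = 0.9372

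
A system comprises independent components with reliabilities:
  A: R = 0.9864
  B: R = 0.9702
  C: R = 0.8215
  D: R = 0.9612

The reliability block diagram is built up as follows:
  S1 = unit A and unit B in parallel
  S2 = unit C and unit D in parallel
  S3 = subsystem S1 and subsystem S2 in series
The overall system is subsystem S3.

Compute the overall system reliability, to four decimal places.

Parallel (A and B): 1 − (1 − 0.986400)(1 − 0.970200) = 0.999595
Parallel (C and D): 1 − (1 − 0.821500)(1 − 0.961200) = 0.993074
Series ([0.999595] and [0.993074]): 0.999595 × 0.993074 = 0.9927

0.9927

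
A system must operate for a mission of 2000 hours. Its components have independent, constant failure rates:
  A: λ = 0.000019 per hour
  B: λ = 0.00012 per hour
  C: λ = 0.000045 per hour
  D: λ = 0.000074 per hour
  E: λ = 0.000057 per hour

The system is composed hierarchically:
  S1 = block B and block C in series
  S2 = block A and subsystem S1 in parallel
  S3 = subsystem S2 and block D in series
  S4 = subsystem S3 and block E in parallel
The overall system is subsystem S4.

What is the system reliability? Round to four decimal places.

R(A) = exp(−0.000019 × 2000) = 0.962713
R(B) = exp(−0.00012 × 2000) = 0.786628
R(C) = exp(−0.000045 × 2000) = 0.913931
R(D) = exp(−0.000074 × 2000) = 0.862431
R(E) = exp(−0.000057 × 2000) = 0.892258
Series (B and C): 0.786628 × 0.913931 = 0.718924
Parallel (A and [0.718924]): 1 − (1 − 0.962713)(1 − 0.718924) = 0.989520
Series ([0.989520] and D): 0.989520 × 0.862431 = 0.853393
Parallel ([0.853393] and E): 1 − (1 − 0.853393)(1 − 0.892258) = 0.9842

0.9842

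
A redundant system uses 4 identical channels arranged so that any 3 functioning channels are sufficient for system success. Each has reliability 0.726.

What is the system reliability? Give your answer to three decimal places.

R = Σ_{i=3}^{4} C(4,i) p^i (1−p)^{4−i} with p = 0.726
C(4,3)·0.726^3·0.274^1 = 0.41939
C(4,4)·0.726^4·0.274^0 = 0.27781
Sum = 0.697

0.697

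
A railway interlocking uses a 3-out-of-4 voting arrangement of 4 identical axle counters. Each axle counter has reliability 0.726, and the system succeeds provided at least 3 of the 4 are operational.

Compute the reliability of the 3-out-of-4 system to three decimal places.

R = Σ_{i=3}^{4} C(4,i) p^i (1−p)^{4−i} with p = 0.726
C(4,3)·0.726^3·0.274^1 = 0.41939
C(4,4)·0.726^4·0.274^0 = 0.27781
Sum = 0.697

0.697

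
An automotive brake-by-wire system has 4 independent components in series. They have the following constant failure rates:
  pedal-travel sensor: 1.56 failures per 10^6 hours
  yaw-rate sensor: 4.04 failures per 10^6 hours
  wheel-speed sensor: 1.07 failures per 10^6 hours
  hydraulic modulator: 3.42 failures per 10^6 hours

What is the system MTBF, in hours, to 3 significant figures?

99100

Series of exponential components: λ_sys = Σ λ_i
λ_sys = 0.00000156 + 0.00000404 + 0.00000107 + 0.00000342 = 1.0090e-05 /h
MTBF = 1 / λ_sys = 99100 h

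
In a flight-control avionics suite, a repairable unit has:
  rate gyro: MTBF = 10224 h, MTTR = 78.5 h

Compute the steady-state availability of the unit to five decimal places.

A(rate gyro) = MTBF/(MTBF+MTTR) = 10224/(10224+78.5) = 0.99238

0.99238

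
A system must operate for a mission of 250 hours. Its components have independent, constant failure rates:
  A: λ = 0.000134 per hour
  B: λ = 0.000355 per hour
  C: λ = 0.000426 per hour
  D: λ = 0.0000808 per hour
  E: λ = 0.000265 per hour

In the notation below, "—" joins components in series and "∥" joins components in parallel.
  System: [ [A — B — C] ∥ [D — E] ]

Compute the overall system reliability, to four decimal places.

0.9831

R(A) = exp(−0.000134 × 250) = 0.967055
R(B) = exp(−0.000355 × 250) = 0.915074
R(C) = exp(−0.000426 × 250) = 0.898975
R(D) = exp(−0.0000808 × 250) = 0.980003
R(E) = exp(−0.000265 × 250) = 0.935897
Series (A, B, and C): 0.967055 × 0.915074 × 0.898975 = 0.795527
Series (D and E): 0.980003 × 0.935897 = 0.917182
Parallel ([0.795527] and [0.917182]): 1 − (1 − 0.795527)(1 − 0.917182) = 0.9831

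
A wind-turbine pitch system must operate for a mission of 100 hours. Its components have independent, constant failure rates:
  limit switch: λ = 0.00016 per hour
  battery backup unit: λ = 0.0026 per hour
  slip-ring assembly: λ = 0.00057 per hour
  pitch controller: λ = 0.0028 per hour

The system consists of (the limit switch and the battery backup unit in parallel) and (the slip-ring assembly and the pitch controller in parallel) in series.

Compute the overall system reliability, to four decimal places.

0.9829

R(limit switch) = exp(−0.00016 × 100) = 0.984127
R(battery backup unit) = exp(−0.0026 × 100) = 0.771052
R(slip-ring assembly) = exp(−0.00057 × 100) = 0.944594
R(pitch controller) = exp(−0.0028 × 100) = 0.755784
Parallel (limit switch and battery backup unit): 1 − (1 − 0.984127)(1 − 0.771052) = 0.996366
Parallel (slip-ring assembly and pitch controller): 1 − (1 − 0.944594)(1 − 0.755784) = 0.986469
Series ([0.996366] and [0.986469]): 0.996366 × 0.986469 = 0.9829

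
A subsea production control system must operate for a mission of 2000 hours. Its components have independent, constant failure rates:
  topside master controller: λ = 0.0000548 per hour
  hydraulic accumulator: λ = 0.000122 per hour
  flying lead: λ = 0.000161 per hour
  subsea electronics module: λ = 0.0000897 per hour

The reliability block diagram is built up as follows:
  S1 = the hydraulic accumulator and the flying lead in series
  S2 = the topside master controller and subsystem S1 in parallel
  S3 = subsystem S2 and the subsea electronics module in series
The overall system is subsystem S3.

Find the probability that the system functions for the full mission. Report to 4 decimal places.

R(topside master controller) = exp(−0.0000548 × 2000) = 0.896193
R(hydraulic accumulator) = exp(−0.000122 × 2000) = 0.783488
R(flying lead) = exp(−0.000161 × 2000) = 0.724698
R(subsea electronics module) = exp(−0.0000897 × 2000) = 0.835772
Series (hydraulic accumulator and flying lead): 0.783488 × 0.724698 = 0.567792
Parallel (topside master controller and [0.567792]): 1 − (1 − 0.896193)(1 − 0.567792) = 0.955134
Series ([0.955134] and subsea electronics module): 0.955134 × 0.835772 = 0.7983

0.7983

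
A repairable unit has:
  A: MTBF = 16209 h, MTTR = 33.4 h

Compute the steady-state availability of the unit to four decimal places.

A(A) = MTBF/(MTBF+MTTR) = 16209/(16209+33.4) = 0.9979

0.9979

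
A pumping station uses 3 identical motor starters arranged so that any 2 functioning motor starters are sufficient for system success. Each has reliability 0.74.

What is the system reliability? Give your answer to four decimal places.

R = Σ_{i=2}^{3} C(3,i) p^i (1−p)^{3−i} with p = 0.74
C(3,2)·0.74^2·0.26^1 = 0.427128
C(3,3)·0.74^3·0.26^0 = 0.405224
Sum = 0.8324

0.8324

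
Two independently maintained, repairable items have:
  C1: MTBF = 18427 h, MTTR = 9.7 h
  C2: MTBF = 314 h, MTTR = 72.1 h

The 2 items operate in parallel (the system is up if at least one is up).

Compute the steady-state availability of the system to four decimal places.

A(C1) = MTBF/(MTBF+MTTR) = 18427/(18427+9.7) = 0.999474
A(C2) = MTBF/(MTBF+MTTR) = 314/(314+72.1) = 0.813261
Parallel availability: 1 − (1 − 0.999474)(1 − 0.813261) = 0.9999

0.9999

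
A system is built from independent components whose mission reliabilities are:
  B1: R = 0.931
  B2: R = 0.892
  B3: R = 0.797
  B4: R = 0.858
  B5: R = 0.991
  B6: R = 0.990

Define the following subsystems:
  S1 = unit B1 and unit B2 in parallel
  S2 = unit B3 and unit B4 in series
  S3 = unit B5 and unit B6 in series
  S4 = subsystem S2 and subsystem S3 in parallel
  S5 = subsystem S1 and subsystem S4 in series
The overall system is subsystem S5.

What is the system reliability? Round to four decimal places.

Parallel (B1 and B2): 1 − (1 − 0.931000)(1 − 0.892000) = 0.992548
Series (B3 and B4): 0.797000 × 0.858000 = 0.683826
Series (B5 and B6): 0.991000 × 0.990000 = 0.981090
Parallel ([0.683826] and [0.981090]): 1 − (1 − 0.683826)(1 − 0.981090) = 0.994021
Series ([0.992548] and [0.994021]): 0.992548 × 0.994021 = 0.9866

0.9866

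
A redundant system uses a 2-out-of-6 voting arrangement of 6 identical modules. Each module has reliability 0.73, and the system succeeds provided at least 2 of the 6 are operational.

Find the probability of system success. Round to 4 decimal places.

0.9933

R = Σ_{i=2}^{6} C(6,i) p^i (1−p)^{6−i} with p = 0.73
C(6,2)·0.73^2·0.27^4 = 0.042481
C(6,3)·0.73^3·0.27^3 = 0.153140
C(6,4)·0.73^4·0.27^2 = 0.310535
C(6,5)·0.73^5·0.27^1 = 0.335838
C(6,6)·0.73^6·0.27^0 = 0.151334
Sum = 0.9933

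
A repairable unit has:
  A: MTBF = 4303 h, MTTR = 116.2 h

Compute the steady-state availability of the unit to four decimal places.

0.9737

A(A) = MTBF/(MTBF+MTTR) = 4303/(4303+116.2) = 0.9737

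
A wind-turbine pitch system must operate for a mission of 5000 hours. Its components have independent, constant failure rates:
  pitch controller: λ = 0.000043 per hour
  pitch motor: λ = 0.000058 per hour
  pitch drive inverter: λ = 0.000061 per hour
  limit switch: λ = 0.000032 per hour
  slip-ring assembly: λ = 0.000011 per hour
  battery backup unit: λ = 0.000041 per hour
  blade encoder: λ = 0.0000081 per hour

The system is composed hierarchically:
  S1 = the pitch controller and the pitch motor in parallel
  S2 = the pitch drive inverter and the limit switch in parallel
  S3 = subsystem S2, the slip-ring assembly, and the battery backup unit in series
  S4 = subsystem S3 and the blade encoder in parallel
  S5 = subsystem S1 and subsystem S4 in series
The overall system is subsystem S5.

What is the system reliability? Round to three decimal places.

0.942

R(pitch controller) = exp(−0.000043 × 5000) = 0.80654
R(pitch motor) = exp(−0.000058 × 5000) = 0.74826
R(pitch drive inverter) = exp(−0.000061 × 5000) = 0.73712
R(limit switch) = exp(−0.000032 × 5000) = 0.85214
R(slip-ring assembly) = exp(−0.000011 × 5000) = 0.94649
R(battery backup unit) = exp(−0.000041 × 5000) = 0.81465
R(blade encoder) = exp(−0.0000081 × 5000) = 0.96031
Parallel (pitch controller and pitch motor): 1 − (1 − 0.80654)(1 − 0.74826) = 0.95130
Parallel (pitch drive inverter and limit switch): 1 − (1 − 0.73712)(1 − 0.85214) = 0.96113
Series ([0.96113], slip-ring assembly, and battery backup unit): 0.96113 × 0.94649 × 0.81465 = 0.74109
Parallel ([0.74109] and blade encoder): 1 − (1 − 0.74109)(1 − 0.96031) = 0.98972
Series ([0.95130] and [0.98972]): 0.95130 × 0.98972 = 0.942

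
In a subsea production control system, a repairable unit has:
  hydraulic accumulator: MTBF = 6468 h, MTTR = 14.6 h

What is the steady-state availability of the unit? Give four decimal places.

A(hydraulic accumulator) = MTBF/(MTBF+MTTR) = 6468/(6468+14.6) = 0.9977

0.9977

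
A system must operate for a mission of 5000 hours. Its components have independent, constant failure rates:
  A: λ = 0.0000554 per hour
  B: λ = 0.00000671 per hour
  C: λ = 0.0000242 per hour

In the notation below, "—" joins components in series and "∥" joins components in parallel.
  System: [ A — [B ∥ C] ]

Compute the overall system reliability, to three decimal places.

R(A) = exp(−0.0000554 × 5000) = 0.75805
R(B) = exp(−0.00000671 × 5000) = 0.96701
R(C) = exp(−0.0000242 × 5000) = 0.88603
Parallel (B and C): 1 − (1 − 0.96701)(1 − 0.88603) = 0.99624
Series (A and [0.99624]): 0.75805 × 0.99624 = 0.755

0.755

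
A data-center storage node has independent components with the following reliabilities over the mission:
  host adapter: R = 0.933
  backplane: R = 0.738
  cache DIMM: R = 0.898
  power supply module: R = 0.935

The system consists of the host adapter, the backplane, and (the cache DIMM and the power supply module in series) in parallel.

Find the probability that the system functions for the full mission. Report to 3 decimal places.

0.997

Series (cache DIMM and power supply module): 0.89800 × 0.93500 = 0.83963
Parallel (host adapter, backplane, and [0.83963]): 1 − (1 − 0.93300)(1 − 0.73800)(1 − 0.83963) = 0.997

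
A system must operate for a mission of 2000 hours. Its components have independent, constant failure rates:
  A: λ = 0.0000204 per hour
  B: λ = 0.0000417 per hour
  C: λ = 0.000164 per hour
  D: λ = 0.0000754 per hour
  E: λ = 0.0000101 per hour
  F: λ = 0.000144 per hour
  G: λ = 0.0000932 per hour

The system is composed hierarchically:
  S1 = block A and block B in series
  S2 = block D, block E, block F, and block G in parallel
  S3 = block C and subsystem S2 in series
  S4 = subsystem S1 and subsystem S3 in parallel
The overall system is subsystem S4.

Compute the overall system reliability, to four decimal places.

R(A) = exp(−0.0000204 × 2000) = 0.960021
R(B) = exp(−0.0000417 × 2000) = 0.919983
R(C) = exp(−0.000164 × 2000) = 0.720363
R(D) = exp(−0.0000754 × 2000) = 0.860020
R(E) = exp(−0.0000101 × 2000) = 0.980003
R(F) = exp(−0.000144 × 2000) = 0.749762
R(G) = exp(−0.0000932 × 2000) = 0.829942
Series (A and B): 0.960021 × 0.919983 = 0.883203
Parallel (D, E, F, and G): 1 − (1 − 0.860020)(1 − 0.980003)(1 − 0.749762)(1 − 0.829942) = 0.999881
Series (C and [0.999881]): 0.720363 × 0.999881 = 0.720277
Parallel ([0.883203] and [0.720277]): 1 − (1 − 0.883203)(1 − 0.720277) = 0.9673

0.9673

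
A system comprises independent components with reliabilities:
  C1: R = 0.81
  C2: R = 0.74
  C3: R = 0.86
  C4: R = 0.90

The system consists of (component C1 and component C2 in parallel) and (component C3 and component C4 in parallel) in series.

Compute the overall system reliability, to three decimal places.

0.937

Parallel (C1 and C2): 1 − (1 − 0.81000)(1 − 0.74000) = 0.95060
Parallel (C3 and C4): 1 − (1 − 0.86000)(1 − 0.90000) = 0.98600
Series ([0.95060] and [0.98600]): 0.95060 × 0.98600 = 0.937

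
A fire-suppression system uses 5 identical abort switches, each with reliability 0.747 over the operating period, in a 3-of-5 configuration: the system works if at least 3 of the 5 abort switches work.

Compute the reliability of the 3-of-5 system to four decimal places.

0.8933

R = Σ_{i=3}^{5} C(5,i) p^i (1−p)^{5−i} with p = 0.747
C(5,3)·0.747^3·0.253^2 = 0.266810
C(5,4)·0.747^4·0.253^1 = 0.393888
C(5,5)·0.747^5·0.253^0 = 0.232596
Sum = 0.8933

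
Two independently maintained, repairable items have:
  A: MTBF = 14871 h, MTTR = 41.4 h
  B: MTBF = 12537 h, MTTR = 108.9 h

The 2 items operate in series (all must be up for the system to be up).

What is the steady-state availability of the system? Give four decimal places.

A(A) = MTBF/(MTBF+MTTR) = 14871/(14871+41.4) = 0.997224
A(B) = MTBF/(MTBF+MTTR) = 12537/(12537+108.9) = 0.991389
Series availability: 0.997224 × 0.991389 = 0.9886

0.9886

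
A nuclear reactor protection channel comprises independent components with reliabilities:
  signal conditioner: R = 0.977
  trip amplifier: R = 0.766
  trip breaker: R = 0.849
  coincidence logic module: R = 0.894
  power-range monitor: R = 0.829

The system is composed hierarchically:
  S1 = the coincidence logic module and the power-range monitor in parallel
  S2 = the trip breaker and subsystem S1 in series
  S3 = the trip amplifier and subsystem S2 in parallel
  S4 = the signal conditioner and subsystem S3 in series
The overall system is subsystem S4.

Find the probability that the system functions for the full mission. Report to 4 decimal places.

Parallel (coincidence logic module and power-range monitor): 1 − (1 − 0.894000)(1 − 0.829000) = 0.981874
Series (trip breaker and [0.981874]): 0.849000 × 0.981874 = 0.833611
Parallel (trip amplifier and [0.833611]): 1 − (1 − 0.766000)(1 − 0.833611) = 0.961065
Series (signal conditioner and [0.961065]): 0.977000 × 0.961065 = 0.9390

0.9390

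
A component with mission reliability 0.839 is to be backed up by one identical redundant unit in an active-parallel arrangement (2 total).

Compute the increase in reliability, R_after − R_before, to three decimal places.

0.135

R_before = 0.839
R_after = 1 − (1 − 0.839)^2 = 0.974
ΔR = 0.974 − 0.839 = 0.135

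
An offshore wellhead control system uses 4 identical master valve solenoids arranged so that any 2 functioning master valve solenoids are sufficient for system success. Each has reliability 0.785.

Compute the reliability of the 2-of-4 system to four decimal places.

0.9667

R = Σ_{i=2}^{4} C(4,i) p^i (1−p)^{4−i} with p = 0.785
C(4,2)·0.785^2·0.215^2 = 0.170910
C(4,3)·0.785^3·0.215^1 = 0.416013
C(4,4)·0.785^4·0.215^0 = 0.379733
Sum = 0.9667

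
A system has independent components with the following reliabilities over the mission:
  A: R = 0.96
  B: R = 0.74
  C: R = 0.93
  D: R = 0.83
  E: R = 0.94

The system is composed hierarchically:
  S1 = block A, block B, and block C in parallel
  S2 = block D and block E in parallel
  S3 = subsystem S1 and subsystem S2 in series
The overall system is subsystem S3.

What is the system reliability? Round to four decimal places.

0.9891

Parallel (A, B, and C): 1 − (1 − 0.960000)(1 − 0.740000)(1 − 0.930000) = 0.999272
Parallel (D and E): 1 − (1 − 0.830000)(1 − 0.940000) = 0.989800
Series ([0.999272] and [0.989800]): 0.999272 × 0.989800 = 0.9891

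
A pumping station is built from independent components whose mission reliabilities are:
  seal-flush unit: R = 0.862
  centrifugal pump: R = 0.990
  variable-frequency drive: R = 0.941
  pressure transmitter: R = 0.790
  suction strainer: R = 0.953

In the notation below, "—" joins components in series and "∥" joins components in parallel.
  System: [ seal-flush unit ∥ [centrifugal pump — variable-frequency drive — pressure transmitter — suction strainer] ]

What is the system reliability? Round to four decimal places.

0.9588

Series (centrifugal pump, variable-frequency drive, pressure transmitter, and suction strainer): 0.990000 × 0.941000 × 0.790000 × 0.953000 = 0.701366
Parallel (seal-flush unit and [0.701366]): 1 − (1 − 0.862000)(1 − 0.701366) = 0.9588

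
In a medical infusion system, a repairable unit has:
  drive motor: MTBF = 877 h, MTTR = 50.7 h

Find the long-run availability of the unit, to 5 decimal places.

A(drive motor) = MTBF/(MTBF+MTTR) = 877/(877+50.7) = 0.94535

0.94535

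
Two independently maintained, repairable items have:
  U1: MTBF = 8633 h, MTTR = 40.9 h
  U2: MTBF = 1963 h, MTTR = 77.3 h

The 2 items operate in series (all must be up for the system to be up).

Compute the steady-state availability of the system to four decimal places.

A(U1) = MTBF/(MTBF+MTTR) = 8633/(8633+40.9) = 0.995285
A(U2) = MTBF/(MTBF+MTTR) = 1963/(1963+77.3) = 0.962113
Series availability: 0.995285 × 0.962113 = 0.9576

0.9576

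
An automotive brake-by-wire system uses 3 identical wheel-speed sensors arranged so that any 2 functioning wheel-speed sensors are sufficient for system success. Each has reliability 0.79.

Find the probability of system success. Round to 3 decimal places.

R = Σ_{i=2}^{3} C(3,i) p^i (1−p)^{3−i} with p = 0.79
C(3,2)·0.79^2·0.21^1 = 0.39318
C(3,3)·0.79^3·0.21^0 = 0.49304
Sum = 0.886

0.886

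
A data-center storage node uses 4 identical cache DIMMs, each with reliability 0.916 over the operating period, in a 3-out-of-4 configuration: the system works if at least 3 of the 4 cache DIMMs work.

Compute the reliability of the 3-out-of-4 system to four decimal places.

0.9623

R = Σ_{i=3}^{4} C(4,i) p^i (1−p)^{4−i} with p = 0.916
C(4,3)·0.916^3·0.084^1 = 0.258241
C(4,4)·0.916^4·0.084^0 = 0.704015
Sum = 0.9623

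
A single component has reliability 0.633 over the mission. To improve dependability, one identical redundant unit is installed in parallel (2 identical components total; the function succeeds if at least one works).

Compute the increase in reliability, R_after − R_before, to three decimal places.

0.232

R_before = 0.633
R_after = 1 − (1 − 0.633)^2 = 0.865
ΔR = 0.865 − 0.633 = 0.232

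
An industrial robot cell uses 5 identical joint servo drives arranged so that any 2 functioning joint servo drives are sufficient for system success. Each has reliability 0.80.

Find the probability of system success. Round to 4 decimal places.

R = Σ_{i=2}^{5} C(5,i) p^i (1−p)^{5−i} with p = 0.80
C(5,2)·0.80^2·0.20^3 = 0.051200
C(5,3)·0.80^3·0.20^2 = 0.204800
C(5,4)·0.80^4·0.20^1 = 0.409600
C(5,5)·0.80^5·0.20^0 = 0.327680
Sum = 0.9933

0.9933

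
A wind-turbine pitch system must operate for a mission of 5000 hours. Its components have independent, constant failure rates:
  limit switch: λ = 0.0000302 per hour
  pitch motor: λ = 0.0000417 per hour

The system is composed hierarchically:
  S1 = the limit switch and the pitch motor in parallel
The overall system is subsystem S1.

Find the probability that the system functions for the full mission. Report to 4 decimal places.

0.9736

R(limit switch) = exp(−0.0000302 × 5000) = 0.859848
R(pitch motor) = exp(−0.0000417 × 5000) = 0.811801
Parallel (limit switch and pitch motor): 1 − (1 − 0.859848)(1 − 0.811801) = 0.9736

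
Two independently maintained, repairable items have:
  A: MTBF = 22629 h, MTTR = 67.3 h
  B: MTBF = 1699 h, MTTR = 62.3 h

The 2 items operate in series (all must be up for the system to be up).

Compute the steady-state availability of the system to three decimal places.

0.962

A(A) = MTBF/(MTBF+MTTR) = 22629/(22629+67.3) = 0.997035
A(B) = MTBF/(MTBF+MTTR) = 1699/(1699+62.3) = 0.964628
Series availability: 0.997035 × 0.964628 = 0.962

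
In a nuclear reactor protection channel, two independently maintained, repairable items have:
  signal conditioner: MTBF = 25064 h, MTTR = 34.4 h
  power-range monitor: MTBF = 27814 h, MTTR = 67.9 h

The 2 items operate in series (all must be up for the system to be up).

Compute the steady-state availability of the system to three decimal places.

0.996

A(signal conditioner) = MTBF/(MTBF+MTTR) = 25064/(25064+34.4) = 0.998629
A(power-range monitor) = MTBF/(MTBF+MTTR) = 27814/(27814+67.9) = 0.997565
Series availability: 0.998629 × 0.997565 = 0.996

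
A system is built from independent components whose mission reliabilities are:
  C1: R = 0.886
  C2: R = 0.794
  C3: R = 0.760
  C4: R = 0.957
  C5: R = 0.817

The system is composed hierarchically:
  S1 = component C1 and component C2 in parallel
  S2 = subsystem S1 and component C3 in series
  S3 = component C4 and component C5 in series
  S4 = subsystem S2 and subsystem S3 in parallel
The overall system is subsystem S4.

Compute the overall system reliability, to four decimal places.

0.9438

Parallel (C1 and C2): 1 − (1 − 0.886000)(1 − 0.794000) = 0.976516
Series ([0.976516] and C3): 0.976516 × 0.760000 = 0.742152
Series (C4 and C5): 0.957000 × 0.817000 = 0.781869
Parallel ([0.742152] and [0.781869]): 1 − (1 − 0.742152)(1 − 0.781869) = 0.9438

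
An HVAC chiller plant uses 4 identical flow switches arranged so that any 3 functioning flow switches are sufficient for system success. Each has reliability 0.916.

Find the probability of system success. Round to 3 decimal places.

R = Σ_{i=3}^{4} C(4,i) p^i (1−p)^{4−i} with p = 0.916
C(4,3)·0.916^3·0.084^1 = 0.25824
C(4,4)·0.916^4·0.084^0 = 0.70401
Sum = 0.962

0.962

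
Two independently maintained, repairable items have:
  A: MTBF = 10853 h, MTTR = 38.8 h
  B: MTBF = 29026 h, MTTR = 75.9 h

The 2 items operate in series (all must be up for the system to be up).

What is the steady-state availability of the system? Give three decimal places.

0.994

A(A) = MTBF/(MTBF+MTTR) = 10853/(10853+38.8) = 0.996438
A(B) = MTBF/(MTBF+MTTR) = 29026/(29026+75.9) = 0.997392
Series availability: 0.996438 × 0.997392 = 0.994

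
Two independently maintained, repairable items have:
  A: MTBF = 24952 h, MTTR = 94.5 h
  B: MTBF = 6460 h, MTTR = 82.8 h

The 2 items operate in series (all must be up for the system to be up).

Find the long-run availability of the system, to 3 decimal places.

A(A) = MTBF/(MTBF+MTTR) = 24952/(24952+94.5) = 0.996227
A(B) = MTBF/(MTBF+MTTR) = 6460/(6460+82.8) = 0.987345
Series availability: 0.996227 × 0.987345 = 0.984

0.984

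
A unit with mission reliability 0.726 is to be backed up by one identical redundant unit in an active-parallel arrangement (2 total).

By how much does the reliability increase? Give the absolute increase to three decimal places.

0.199

R_before = 0.726
R_after = 1 − (1 − 0.726)^2 = 0.925
ΔR = 0.925 − 0.726 = 0.199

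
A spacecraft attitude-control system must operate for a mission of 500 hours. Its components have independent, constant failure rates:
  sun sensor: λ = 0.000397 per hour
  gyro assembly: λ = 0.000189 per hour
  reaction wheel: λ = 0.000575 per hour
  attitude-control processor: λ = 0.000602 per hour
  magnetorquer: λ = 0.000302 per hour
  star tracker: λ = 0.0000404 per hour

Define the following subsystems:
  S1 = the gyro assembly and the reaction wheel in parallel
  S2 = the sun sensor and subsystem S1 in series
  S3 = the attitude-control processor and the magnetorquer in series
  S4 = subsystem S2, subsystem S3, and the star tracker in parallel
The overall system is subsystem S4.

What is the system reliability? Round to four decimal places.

0.9986

R(sun sensor) = exp(−0.000397 × 500) = 0.819960
R(gyro assembly) = exp(−0.000189 × 500) = 0.909828
R(reaction wheel) = exp(−0.000575 × 500) = 0.750137
R(attitude-control processor) = exp(−0.000602 × 500) = 0.740078
R(magnetorquer) = exp(−0.000302 × 500) = 0.859848
R(star tracker) = exp(−0.0000404 × 500) = 0.980003
Parallel (gyro assembly and reaction wheel): 1 − (1 − 0.909828)(1 − 0.750137) = 0.977469
Series (sun sensor and [0.977469]): 0.819960 × 0.977469 = 0.801485
Series (attitude-control processor and magnetorquer): 0.740078 × 0.859848 = 0.636355
Parallel ([0.801485], [0.636355], and star tracker): 1 − (1 − 0.801485)(1 − 0.636355)(1 − 0.980003) = 0.9986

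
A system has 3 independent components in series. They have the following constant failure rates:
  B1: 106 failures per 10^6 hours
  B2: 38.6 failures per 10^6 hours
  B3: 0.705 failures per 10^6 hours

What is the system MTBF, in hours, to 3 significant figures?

Series of exponential components: λ_sys = Σ λ_i
λ_sys = 0.000106 + 0.0000386 + 0.000000705 = 1.4531e-04 /h
MTBF = 1 / λ_sys = 6880 h

6880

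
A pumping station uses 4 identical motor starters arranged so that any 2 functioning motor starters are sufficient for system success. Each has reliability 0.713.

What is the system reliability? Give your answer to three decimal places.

R = Σ_{i=2}^{4} C(4,i) p^i (1−p)^{4−i} with p = 0.713
C(4,2)·0.713^2·0.287^2 = 0.25124
C(4,3)·0.713^3·0.287^1 = 0.41611
C(4,4)·0.713^4·0.287^0 = 0.25844
Sum = 0.926

0.926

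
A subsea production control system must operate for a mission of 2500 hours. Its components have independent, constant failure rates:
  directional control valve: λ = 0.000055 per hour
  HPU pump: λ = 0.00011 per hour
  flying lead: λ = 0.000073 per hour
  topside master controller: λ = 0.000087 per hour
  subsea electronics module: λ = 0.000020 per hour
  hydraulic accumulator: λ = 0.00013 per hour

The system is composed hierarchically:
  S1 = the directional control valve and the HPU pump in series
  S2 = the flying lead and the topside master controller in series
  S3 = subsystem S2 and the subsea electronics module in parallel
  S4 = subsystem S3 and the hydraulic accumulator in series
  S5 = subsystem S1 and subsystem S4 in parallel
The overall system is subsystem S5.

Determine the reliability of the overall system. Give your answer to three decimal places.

0.902

R(directional control valve) = exp(−0.000055 × 2500) = 0.87153
R(HPU pump) = exp(−0.00011 × 2500) = 0.75957
R(flying lead) = exp(−0.000073 × 2500) = 0.83318
R(topside master controller) = exp(−0.000087 × 2500) = 0.80453
R(subsea electronics module) = exp(−0.000020 × 2500) = 0.95123
R(hydraulic accumulator) = exp(−0.00013 × 2500) = 0.72253
Series (directional control valve and HPU pump): 0.87153 × 0.75957 = 0.66199
Series (flying lead and topside master controller): 0.83318 × 0.80453 = 0.67032
Parallel ([0.67032] and subsea electronics module): 1 − (1 − 0.67032)(1 − 0.95123) = 0.98392
Series ([0.98392] and hydraulic accumulator): 0.98392 × 0.72253 = 0.71091
Parallel ([0.66199] and [0.71091]): 1 − (1 − 0.66199)(1 − 0.71091) = 0.902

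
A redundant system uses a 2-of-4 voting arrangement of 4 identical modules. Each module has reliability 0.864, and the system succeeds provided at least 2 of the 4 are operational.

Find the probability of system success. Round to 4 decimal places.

R = Σ_{i=2}^{4} C(4,i) p^i (1−p)^{4−i} with p = 0.864
C(4,2)·0.864^2·0.136^2 = 0.082843
C(4,3)·0.864^3·0.136^1 = 0.350865
C(4,4)·0.864^4·0.136^0 = 0.557256
Sum = 0.9910

0.9910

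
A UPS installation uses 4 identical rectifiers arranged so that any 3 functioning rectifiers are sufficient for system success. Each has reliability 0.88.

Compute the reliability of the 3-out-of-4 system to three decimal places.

0.927

R = Σ_{i=3}^{4} C(4,i) p^i (1−p)^{4−i} with p = 0.88
C(4,3)·0.88^3·0.12^1 = 0.32711
C(4,4)·0.88^4·0.12^0 = 0.59970
Sum = 0.927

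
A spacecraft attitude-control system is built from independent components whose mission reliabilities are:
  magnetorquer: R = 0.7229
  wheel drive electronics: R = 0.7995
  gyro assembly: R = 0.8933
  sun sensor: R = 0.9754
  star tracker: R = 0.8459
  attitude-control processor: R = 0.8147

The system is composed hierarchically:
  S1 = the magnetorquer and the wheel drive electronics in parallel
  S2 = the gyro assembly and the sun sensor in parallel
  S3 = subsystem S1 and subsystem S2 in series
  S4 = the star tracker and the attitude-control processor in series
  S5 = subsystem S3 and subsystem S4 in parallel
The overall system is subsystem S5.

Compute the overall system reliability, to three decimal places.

0.982

Parallel (magnetorquer and wheel drive electronics): 1 − (1 − 0.72290)(1 − 0.79950) = 0.94444
Parallel (gyro assembly and sun sensor): 1 − (1 − 0.89330)(1 − 0.97540) = 0.99738
Series ([0.94444] and [0.99738]): 0.94444 × 0.99738 = 0.94197
Series (star tracker and attitude-control processor): 0.84590 × 0.81470 = 0.68915
Parallel ([0.94197] and [0.68915]): 1 − (1 − 0.94197)(1 − 0.68915) = 0.982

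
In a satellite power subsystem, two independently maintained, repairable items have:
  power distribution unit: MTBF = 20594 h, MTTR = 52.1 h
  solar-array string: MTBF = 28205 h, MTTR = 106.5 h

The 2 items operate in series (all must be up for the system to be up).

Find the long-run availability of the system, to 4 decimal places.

A(power distribution unit) = MTBF/(MTBF+MTTR) = 20594/(20594+52.1) = 0.997477
A(solar-array string) = MTBF/(MTBF+MTTR) = 28205/(28205+106.5) = 0.996238
Series availability: 0.997477 × 0.996238 = 0.9937

0.9937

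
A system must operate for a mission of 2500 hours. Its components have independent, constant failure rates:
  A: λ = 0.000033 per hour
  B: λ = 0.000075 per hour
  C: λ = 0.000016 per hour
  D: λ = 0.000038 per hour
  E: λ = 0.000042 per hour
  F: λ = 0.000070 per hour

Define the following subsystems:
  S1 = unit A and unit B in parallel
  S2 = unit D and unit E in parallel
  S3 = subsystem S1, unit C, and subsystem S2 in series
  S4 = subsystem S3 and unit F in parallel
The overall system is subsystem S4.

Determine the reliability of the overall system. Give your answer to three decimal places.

R(A) = exp(−0.000033 × 2500) = 0.92081
R(B) = exp(−0.000075 × 2500) = 0.82903
R(C) = exp(−0.000016 × 2500) = 0.96079
R(D) = exp(−0.000038 × 2500) = 0.90937
R(E) = exp(−0.000042 × 2500) = 0.90032
R(F) = exp(−0.000070 × 2500) = 0.83946
Parallel (A and B): 1 − (1 − 0.92081)(1 − 0.82903) = 0.98646
Parallel (D and E): 1 − (1 − 0.90937)(1 − 0.90032) = 0.99097
Series ([0.98646], C, and [0.99097]): 0.98646 × 0.96079 × 0.99097 = 0.93922
Parallel ([0.93922] and F): 1 − (1 − 0.93922)(1 − 0.83946) = 0.990

0.990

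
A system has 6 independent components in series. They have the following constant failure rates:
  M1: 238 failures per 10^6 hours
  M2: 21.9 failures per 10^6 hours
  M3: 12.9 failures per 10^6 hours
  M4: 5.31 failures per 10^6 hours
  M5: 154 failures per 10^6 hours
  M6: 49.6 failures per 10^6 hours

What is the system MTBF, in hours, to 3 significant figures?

2080

Series of exponential components: λ_sys = Σ λ_i
λ_sys = 0.000238 + 0.0000219 + 0.0000129 + 0.00000531 + 0.000154 + 0.0000496 = 4.8171e-04 /h
MTBF = 1 / λ_sys = 2080 h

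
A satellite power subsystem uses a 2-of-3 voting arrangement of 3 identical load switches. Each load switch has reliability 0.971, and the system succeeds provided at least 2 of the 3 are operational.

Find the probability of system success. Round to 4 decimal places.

0.9975

R = Σ_{i=2}^{3} C(3,i) p^i (1−p)^{3−i} with p = 0.971
C(3,2)·0.971^2·0.029^1 = 0.082027
C(3,3)·0.971^3·0.029^0 = 0.915499
Sum = 0.9975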